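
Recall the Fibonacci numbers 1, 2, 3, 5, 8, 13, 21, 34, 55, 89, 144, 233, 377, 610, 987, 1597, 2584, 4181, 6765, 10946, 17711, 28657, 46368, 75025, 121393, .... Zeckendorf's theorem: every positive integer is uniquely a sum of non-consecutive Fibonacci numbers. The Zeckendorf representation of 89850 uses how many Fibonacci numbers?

Repeatedly subtract the largest Fibonacci number that fits:
75025 ≤ 89850 < 121393, so take 75025; remainder 14825
10946 ≤ 14825 < 17711, so take 10946; remainder 3879
2584 ≤ 3879 < 4181, so take 2584; remainder 1295
987 ≤ 1295 < 1597, so take 987; remainder 308
233 ≤ 308 < 377, so take 233; remainder 75
55 ≤ 75 < 89, so take 55; remainder 20
13 ≤ 20 < 21, so take 13; remainder 7
5 ≤ 7 < 8, so take 5; remainder 2
2 ≤ 2 < 3, so take 2; remainder 0
89850 = 75025 + 10946 + 2584 + 987 + 233 + 55 + 13 + 5 + 2, which has 9 terms.

9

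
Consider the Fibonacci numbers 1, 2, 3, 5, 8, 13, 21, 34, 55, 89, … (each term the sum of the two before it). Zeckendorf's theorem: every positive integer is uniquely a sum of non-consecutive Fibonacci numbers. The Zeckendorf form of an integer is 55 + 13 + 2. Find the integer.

70

55 + 13 + 2 = 70.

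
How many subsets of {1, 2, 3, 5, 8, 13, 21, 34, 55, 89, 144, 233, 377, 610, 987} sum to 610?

Each representation comes from the Zeckendorf form by replacing some F_k with F_{k−1} + F_{k−2} where possible.
610 = 610 = 377+233 = 377+144+89 = … (4 more), for 7 in all.

7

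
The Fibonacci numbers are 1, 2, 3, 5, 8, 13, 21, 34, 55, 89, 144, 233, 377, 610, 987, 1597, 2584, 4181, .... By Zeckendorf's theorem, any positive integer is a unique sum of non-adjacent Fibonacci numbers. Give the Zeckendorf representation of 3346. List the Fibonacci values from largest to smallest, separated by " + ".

2584 + 610 + 144 + 8

largest Fibonacci ≤ 3346 is 2584; 3346 − 2584 = 762
largest Fibonacci ≤ 762 is 610; 762 − 610 = 152
largest Fibonacci ≤ 152 is 144; 152 − 144 = 8
largest Fibonacci ≤ 8 is 8; 8 − 8 = 0
So 3346 = 2584 + 610 + 144 + 8, with no two terms consecutive in the sequence.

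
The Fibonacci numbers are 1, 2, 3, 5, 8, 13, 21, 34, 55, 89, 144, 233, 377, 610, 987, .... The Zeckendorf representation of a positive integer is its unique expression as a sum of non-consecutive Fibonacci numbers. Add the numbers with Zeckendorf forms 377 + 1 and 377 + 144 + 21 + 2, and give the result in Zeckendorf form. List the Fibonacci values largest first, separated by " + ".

610 + 233 + 55 + 21 + 3

The two numbers are 378 and 544, so their sum is 922.
Greedily peel off the largest Fibonacci term at each step:
subtract 610 from 922: 312 remains
subtract 233 from 312: 79 remains
subtract 55 from 79: 24 remains
subtract 21 from 24: 3 remains
subtract 3 from 3: 0 remains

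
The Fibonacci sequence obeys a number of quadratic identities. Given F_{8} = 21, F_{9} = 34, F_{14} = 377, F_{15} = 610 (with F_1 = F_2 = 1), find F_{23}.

By the addition formula F_{m+n} = F_m F_{n+1} + F_{m−1} F_n with m=15, n=8: F_{23} = 610·34 + 377·21 = 20740 + 7917 = 28657.

28657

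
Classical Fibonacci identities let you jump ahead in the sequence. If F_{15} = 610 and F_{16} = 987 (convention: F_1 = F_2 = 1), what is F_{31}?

1346269

By F_{2k+1} = F_k² + F_{k+1}²: F_{31} = 610² + 987² = 372100 + 974169 = 1346269.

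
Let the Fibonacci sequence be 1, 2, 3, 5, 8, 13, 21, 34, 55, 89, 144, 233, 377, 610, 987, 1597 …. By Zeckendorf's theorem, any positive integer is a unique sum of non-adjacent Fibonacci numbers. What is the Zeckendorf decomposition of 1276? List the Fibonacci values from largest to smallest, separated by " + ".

987 + 233 + 55 + 1

Greedily peel off the largest Fibonacci term at each step:
subtract 987 from 1276: 289 remains
subtract 233 from 289: 56 remains
subtract 55 from 56: 1 remains
subtract 1 from 1: 0 remains
So 1276 = 987 + 233 + 55 + 1, with no two terms consecutive in the sequence.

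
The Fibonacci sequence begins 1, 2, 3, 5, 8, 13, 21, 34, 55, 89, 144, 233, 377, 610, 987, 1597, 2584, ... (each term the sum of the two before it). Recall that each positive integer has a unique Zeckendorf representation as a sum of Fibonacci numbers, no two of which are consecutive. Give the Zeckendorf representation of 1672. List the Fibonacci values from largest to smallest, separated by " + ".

1597 + 55 + 13 + 5 + 2

subtract 1597 from 1672: 75 remains
subtract 55 from 75: 20 remains
subtract 13 from 20: 7 remains
subtract 5 from 7: 2 remains
subtract 2 from 2: 0 remains
So 1672 = 1597 + 55 + 13 + 5 + 2, with no two terms consecutive in the sequence.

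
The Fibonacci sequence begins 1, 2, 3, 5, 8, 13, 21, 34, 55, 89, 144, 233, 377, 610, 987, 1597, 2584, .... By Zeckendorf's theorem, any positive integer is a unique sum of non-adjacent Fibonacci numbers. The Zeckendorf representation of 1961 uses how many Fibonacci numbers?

take 1597 (≤ 1961); 1961 − 1597 = 364
take 233 (≤ 364); 364 − 233 = 131
take 89 (≤ 131); 131 − 89 = 42
take 34 (≤ 42); 42 − 34 = 8
take 8 (≤ 8); 8 − 8 = 0
1961 = 1597 + 233 + 89 + 34 + 8, which has 5 terms.

5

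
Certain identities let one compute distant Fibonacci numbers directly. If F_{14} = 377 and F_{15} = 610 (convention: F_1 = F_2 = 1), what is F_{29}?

514229

By F_{2k+1} = F_k² + F_{k+1}²: F_{29} = 377² + 610² = 142129 + 372100 = 514229.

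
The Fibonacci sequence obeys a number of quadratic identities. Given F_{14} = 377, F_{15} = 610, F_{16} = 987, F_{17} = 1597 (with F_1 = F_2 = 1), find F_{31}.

By the addition formula F_{m+n} = F_m F_{n+1} + F_{m−1} F_n with m=15, n=16: F_{31} = 610·1597 + 377·987 = 974170 + 372099 = 1346269.

1346269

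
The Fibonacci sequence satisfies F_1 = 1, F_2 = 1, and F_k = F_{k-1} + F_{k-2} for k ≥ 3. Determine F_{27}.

Iterating the recurrence up to F_{23} = 28657 and F_{22} = 17711:
F_{24} = F_{23} + F_{22} = 28657 + 17711 = 46368
F_{25} = F_{24} + F_{23} = 46368 + 28657 = 75025
F_{26} = F_{25} + F_{24} = 75025 + 46368 = 121393
F_{27} = F_{26} + F_{25} = 121393 + 75025 = 196418

196418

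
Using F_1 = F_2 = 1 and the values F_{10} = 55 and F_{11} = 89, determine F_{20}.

By the doubling identity F_{2k} = F_k(2F_{k+1} − F_k): F_{20} = 55·(2·89 − 55) = 55·123 = 6765.

6765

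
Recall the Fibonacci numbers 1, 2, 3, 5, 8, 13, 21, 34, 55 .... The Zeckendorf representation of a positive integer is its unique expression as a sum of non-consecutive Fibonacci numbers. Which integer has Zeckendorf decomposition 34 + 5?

34 + 5 = 39.

39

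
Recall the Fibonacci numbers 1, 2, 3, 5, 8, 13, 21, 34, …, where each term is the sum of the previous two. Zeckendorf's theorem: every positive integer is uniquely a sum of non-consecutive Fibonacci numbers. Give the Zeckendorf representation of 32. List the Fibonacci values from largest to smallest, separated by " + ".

21 + 8 + 3

subtract 21 from 32: 11 remains
subtract 8 from 11: 3 remains
subtract 3 from 3: 0 remains
So 32 = 21 + 8 + 3, with no two terms consecutive in the sequence.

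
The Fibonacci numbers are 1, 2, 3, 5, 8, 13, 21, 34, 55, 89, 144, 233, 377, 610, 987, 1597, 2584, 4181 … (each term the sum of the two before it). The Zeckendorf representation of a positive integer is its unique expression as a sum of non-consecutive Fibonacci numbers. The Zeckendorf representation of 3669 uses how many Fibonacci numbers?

5

Greedy algorithm:
subtract 2584 from 3669: 1085 remains
subtract 987 from 1085: 98 remains
subtract 89 from 98: 9 remains
subtract 8 from 9: 1 remains
subtract 1 from 1: 0 remains
3669 = 2584 + 987 + 89 + 8 + 1, which has 5 terms.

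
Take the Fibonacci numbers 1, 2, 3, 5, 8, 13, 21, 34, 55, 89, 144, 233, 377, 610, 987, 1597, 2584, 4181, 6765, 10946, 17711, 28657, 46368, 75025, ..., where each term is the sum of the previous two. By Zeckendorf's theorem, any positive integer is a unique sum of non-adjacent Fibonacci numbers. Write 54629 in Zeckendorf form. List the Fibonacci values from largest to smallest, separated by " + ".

Greedily peel off the largest Fibonacci term at each step:
54629 − 46368 = 8261
8261 − 6765 = 1496
1496 − 987 = 509
509 − 377 = 132
132 − 89 = 43
43 − 34 = 9
9 − 8 = 1
1 − 1 = 0
So 54629 = 46368 + 6765 + 987 + 377 + 89 + 34 + 8 + 1, with no two terms consecutive in the sequence.

46368 + 6765 + 987 + 377 + 89 + 34 + 8 + 1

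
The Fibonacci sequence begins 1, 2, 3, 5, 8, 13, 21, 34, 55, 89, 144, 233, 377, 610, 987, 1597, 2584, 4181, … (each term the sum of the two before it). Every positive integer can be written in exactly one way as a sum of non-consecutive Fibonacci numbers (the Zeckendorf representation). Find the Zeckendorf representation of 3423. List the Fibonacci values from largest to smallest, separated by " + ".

2584 + 610 + 144 + 55 + 21 + 8 + 1

take 2584 (≤ 3423); 3423 − 2584 = 839
take 610 (≤ 839); 839 − 610 = 229
take 144 (≤ 229); 229 − 144 = 85
take 55 (≤ 85); 85 − 55 = 30
take 21 (≤ 30); 30 − 21 = 9
take 8 (≤ 9); 9 − 8 = 1
take 1 (≤ 1); 1 − 1 = 0
So 3423 = 2584 + 610 + 144 + 55 + 21 + 8 + 1, with no two terms consecutive in the sequence.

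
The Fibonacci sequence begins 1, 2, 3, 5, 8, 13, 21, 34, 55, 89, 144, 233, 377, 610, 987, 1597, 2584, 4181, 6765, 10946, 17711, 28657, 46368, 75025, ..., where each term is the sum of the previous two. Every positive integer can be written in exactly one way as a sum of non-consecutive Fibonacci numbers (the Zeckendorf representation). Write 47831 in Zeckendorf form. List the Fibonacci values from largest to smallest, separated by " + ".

46368 + 987 + 377 + 89 + 8 + 2

Greedily peel off the largest Fibonacci term at each step:
46368 ≤ 47831 < 75025, so take 46368; remainder 1463
987 ≤ 1463 < 1597, so take 987; remainder 476
377 ≤ 476 < 610, so take 377; remainder 99
89 ≤ 99 < 144, so take 89; remainder 10
8 ≤ 10 < 13, so take 8; remainder 2
2 ≤ 2 < 3, so take 2; remainder 0
So 47831 = 46368 + 987 + 377 + 89 + 8 + 2, with no two terms consecutive in the sequence.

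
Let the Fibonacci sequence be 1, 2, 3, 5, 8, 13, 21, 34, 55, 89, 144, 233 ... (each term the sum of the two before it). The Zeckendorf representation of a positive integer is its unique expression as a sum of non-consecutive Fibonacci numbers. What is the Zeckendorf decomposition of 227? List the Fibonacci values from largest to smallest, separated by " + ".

144 + 55 + 21 + 5 + 2

227 − 144 = 83
83 − 55 = 28
28 − 21 = 7
7 − 5 = 2
2 − 2 = 0
So 227 = 144 + 55 + 21 + 5 + 2, with no two terms consecutive in the sequence.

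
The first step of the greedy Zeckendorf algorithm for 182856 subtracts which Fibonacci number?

121393 ≤ 182856 < 196418, so the largest Fibonacci number not exceeding 182856 is 121393.

121393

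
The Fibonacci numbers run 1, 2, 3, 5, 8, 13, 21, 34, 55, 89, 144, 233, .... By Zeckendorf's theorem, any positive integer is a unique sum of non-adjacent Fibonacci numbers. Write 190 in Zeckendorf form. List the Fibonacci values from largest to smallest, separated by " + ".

144 + 34 + 8 + 3 + 1

190: greatest Fibonacci not exceeding it is 144, leaving 46
46: greatest Fibonacci not exceeding it is 34, leaving 12
12: greatest Fibonacci not exceeding it is 8, leaving 4
4: greatest Fibonacci not exceeding it is 3, leaving 1
1: greatest Fibonacci not exceeding it is 1, leaving 0
So 190 = 144 + 34 + 8 + 3 + 1, with no two terms consecutive in the sequence.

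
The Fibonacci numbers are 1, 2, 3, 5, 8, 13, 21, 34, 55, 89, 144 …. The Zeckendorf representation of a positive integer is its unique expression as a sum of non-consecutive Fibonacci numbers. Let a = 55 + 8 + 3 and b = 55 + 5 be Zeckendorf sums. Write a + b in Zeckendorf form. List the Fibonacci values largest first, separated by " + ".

89 + 34 + 3

The two numbers are 66 and 60, so their sum is 126.
Greedy algorithm:
subtract 89 from 126: 37 remains
subtract 34 from 37: 3 remains
subtract 3 from 3: 0 remains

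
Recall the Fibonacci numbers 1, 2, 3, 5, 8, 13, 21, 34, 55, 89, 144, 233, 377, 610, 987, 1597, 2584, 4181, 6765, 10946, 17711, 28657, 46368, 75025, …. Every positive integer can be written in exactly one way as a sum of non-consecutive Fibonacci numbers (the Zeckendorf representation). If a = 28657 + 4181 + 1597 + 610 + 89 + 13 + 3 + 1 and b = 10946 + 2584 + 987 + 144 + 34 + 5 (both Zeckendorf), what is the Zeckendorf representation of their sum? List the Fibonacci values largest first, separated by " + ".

46368 + 2584 + 610 + 233 + 55 + 1

The two numbers are 35151 and 14700, so their sum is 49851.
Greedily peel off the largest Fibonacci term at each step:
49851: greatest Fibonacci not exceeding it is 46368, leaving 3483
3483: greatest Fibonacci not exceeding it is 2584, leaving 899
899: greatest Fibonacci not exceeding it is 610, leaving 289
289: greatest Fibonacci not exceeding it is 233, leaving 56
56: greatest Fibonacci not exceeding it is 55, leaving 1
1: greatest Fibonacci not exceeding it is 1, leaving 0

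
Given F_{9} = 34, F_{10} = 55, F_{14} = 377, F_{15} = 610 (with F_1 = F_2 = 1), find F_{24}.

46368

By the addition formula F_{m+n} = F_m F_{n+1} + F_{m−1} F_n with m=10, n=14: F_{24} = 55·610 + 34·377 = 33550 + 12818 = 46368.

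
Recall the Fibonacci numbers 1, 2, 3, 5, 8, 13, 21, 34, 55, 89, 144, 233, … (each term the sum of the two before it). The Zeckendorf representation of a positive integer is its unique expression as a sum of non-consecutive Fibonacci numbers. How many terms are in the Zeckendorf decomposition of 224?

144 ≤ 224 < 233, so take 144; remainder 80
55 ≤ 80 < 89, so take 55; remainder 25
21 ≤ 25 < 34, so take 21; remainder 4
3 ≤ 4 < 5, so take 3; remainder 1
1 ≤ 1 < 2, so take 1; remainder 0
224 = 144 + 55 + 21 + 3 + 1, which has 5 terms.

5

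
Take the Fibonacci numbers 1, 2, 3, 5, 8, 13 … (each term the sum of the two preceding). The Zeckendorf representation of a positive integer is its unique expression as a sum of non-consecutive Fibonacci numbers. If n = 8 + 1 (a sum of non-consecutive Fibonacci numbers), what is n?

9

8 + 1 = 9.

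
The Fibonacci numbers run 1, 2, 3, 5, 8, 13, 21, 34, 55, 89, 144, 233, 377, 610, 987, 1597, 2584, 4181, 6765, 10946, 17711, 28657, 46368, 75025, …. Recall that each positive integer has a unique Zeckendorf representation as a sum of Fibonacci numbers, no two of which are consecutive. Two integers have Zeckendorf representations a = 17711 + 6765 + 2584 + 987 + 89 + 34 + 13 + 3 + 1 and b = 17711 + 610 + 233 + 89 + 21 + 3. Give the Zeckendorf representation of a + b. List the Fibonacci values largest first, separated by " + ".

The two numbers are 28187 and 18667, so their sum is 46854.
Greedy algorithm:
subtract 46368 from 46854: 486 remains
subtract 377 from 486: 109 remains
subtract 89 from 109: 20 remains
subtract 13 from 20: 7 remains
subtract 5 from 7: 2 remains
subtract 2 from 2: 0 remains

46368 + 377 + 89 + 13 + 5 + 2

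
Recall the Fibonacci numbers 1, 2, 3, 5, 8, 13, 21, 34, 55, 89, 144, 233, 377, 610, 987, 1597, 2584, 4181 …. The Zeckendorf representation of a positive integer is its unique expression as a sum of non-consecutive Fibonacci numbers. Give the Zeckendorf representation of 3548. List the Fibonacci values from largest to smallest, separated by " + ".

Repeatedly subtract the largest Fibonacci number that fits:
subtract 2584 from 3548: 964 remains
subtract 610 from 964: 354 remains
subtract 233 from 354: 121 remains
subtract 89 from 121: 32 remains
subtract 21 from 32: 11 remains
subtract 8 from 11: 3 remains
subtract 3 from 3: 0 remains
So 3548 = 2584 + 610 + 233 + 89 + 21 + 8 + 3, with no two terms consecutive in the sequence.

2584 + 610 + 233 + 89 + 21 + 8 + 3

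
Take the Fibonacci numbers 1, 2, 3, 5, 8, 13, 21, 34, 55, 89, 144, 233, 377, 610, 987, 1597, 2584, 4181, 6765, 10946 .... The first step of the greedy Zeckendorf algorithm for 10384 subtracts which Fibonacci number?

6765 ≤ 10384 < 10946, so the largest Fibonacci number not exceeding 10384 is 6765.

6765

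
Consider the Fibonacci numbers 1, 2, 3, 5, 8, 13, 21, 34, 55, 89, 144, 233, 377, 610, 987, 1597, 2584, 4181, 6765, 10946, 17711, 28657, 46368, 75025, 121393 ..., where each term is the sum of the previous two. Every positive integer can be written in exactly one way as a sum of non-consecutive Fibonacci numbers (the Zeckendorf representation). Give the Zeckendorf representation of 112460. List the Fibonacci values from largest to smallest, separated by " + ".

75025 + 28657 + 6765 + 1597 + 377 + 34 + 5

take 75025 (≤ 112460); 112460 − 75025 = 37435
take 28657 (≤ 37435); 37435 − 28657 = 8778
take 6765 (≤ 8778); 8778 − 6765 = 2013
take 1597 (≤ 2013); 2013 − 1597 = 416
take 377 (≤ 416); 416 − 377 = 39
take 34 (≤ 39); 39 − 34 = 5
take 5 (≤ 5); 5 − 5 = 0
So 112460 = 75025 + 28657 + 6765 + 1597 + 377 + 34 + 5, with no two terms consecutive in the sequence.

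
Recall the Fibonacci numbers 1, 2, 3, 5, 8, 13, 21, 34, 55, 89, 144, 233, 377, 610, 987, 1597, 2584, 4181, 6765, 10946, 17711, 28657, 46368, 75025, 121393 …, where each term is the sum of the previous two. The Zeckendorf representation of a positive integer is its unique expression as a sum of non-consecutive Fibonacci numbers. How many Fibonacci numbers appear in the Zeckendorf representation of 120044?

Greedily peel off the largest Fibonacci term at each step:
largest Fibonacci ≤ 120044 is 75025; 120044 − 75025 = 45019
largest Fibonacci ≤ 45019 is 28657; 45019 − 28657 = 16362
largest Fibonacci ≤ 16362 is 10946; 16362 − 10946 = 5416
largest Fibonacci ≤ 5416 is 4181; 5416 − 4181 = 1235
largest Fibonacci ≤ 1235 is 987; 1235 − 987 = 248
largest Fibonacci ≤ 248 is 233; 248 − 233 = 15
largest Fibonacci ≤ 15 is 13; 15 − 13 = 2
largest Fibonacci ≤ 2 is 2; 2 − 2 = 0
120044 = 75025 + 28657 + 10946 + 4181 + 987 + 233 + 13 + 2, which has 8 terms.

8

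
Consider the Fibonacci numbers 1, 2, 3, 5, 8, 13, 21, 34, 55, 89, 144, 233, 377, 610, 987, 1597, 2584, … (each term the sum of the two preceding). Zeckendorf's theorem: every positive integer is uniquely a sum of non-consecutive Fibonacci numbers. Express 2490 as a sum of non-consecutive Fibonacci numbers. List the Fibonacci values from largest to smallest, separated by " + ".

1597 + 610 + 233 + 34 + 13 + 3

Greedily peel off the largest Fibonacci term at each step:
take 1597 (≤ 2490); 2490 − 1597 = 893
take 610 (≤ 893); 893 − 610 = 283
take 233 (≤ 283); 283 − 233 = 50
take 34 (≤ 50); 50 − 34 = 16
take 13 (≤ 16); 16 − 13 = 3
take 3 (≤ 3); 3 − 3 = 0
So 2490 = 1597 + 610 + 233 + 34 + 13 + 3, with no two terms consecutive in the sequence.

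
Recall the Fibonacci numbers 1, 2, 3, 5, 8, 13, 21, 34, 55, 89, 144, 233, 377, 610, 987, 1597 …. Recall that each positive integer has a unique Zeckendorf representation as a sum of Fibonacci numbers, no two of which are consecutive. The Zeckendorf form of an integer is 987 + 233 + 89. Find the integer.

987 + 233 + 89 = 1309.

1309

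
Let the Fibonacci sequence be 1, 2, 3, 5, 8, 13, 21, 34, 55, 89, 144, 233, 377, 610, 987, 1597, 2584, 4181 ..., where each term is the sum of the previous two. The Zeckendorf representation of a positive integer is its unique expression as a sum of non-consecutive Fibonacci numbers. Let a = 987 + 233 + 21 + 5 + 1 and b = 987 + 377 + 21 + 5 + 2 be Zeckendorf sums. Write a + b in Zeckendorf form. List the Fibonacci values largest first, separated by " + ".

The two numbers are 1247 and 1392, so their sum is 2639.
2584 ≤ 2639 < 4181, so take 2584; remainder 55
55 ≤ 55 < 89, so take 55; remainder 0

2584 + 55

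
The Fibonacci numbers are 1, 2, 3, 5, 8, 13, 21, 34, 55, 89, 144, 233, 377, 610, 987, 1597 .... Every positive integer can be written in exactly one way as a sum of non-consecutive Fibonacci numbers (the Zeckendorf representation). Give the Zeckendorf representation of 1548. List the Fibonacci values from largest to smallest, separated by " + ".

1548 − 987 = 561
561 − 377 = 184
184 − 144 = 40
40 − 34 = 6
6 − 5 = 1
1 − 1 = 0
So 1548 = 987 + 377 + 144 + 34 + 5 + 1, with no two terms consecutive in the sequence.

987 + 377 + 144 + 34 + 5 + 1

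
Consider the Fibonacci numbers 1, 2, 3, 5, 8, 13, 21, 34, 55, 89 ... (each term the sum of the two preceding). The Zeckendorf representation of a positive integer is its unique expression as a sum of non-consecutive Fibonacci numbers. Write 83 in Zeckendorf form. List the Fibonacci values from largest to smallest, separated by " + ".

55 + 21 + 5 + 2

83 − 55 = 28
28 − 21 = 7
7 − 5 = 2
2 − 2 = 0
So 83 = 55 + 21 + 5 + 2, with no two terms consecutive in the sequence.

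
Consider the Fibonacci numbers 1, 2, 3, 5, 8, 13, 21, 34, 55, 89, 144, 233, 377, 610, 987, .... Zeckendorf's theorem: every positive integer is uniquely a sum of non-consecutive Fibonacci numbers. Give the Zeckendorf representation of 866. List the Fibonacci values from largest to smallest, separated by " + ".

610 + 233 + 21 + 2

866 − 610 = 256
256 − 233 = 23
23 − 21 = 2
2 − 2 = 0
So 866 = 610 + 233 + 21 + 2, with no two terms consecutive in the sequence.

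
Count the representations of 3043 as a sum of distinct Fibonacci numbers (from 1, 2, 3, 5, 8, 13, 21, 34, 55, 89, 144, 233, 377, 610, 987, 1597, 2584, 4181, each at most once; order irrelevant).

3043 = 2584+377+55+21+5+1 = 2584+377+55+21+3+2+1 = 2584+377+55+13+8+5+1 = 2584+233+144+55+21+5+1 = 1597+987+377+55+21+5+1 = … (31 more), for 36 in all.

36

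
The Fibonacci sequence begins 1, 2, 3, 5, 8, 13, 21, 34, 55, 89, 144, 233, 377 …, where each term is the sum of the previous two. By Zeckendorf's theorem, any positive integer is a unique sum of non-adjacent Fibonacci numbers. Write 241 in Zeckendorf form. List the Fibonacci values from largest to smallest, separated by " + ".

Greedily peel off the largest Fibonacci term at each step:
241: greatest Fibonacci not exceeding it is 233, leaving 8
8: greatest Fibonacci not exceeding it is 8, leaving 0
So 241 = 233 + 8, with no two terms consecutive in the sequence.

233 + 8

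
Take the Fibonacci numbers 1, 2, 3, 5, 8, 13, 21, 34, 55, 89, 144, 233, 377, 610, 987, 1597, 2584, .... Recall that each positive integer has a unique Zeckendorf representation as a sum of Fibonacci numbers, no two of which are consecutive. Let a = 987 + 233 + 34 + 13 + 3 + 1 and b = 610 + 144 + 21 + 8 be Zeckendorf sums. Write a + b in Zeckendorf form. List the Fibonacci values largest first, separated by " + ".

1597 + 377 + 55 + 21 + 3 + 1

The two numbers are 1271 and 783, so their sum is 2054.
Repeatedly subtract the largest Fibonacci number that fits:
2054: greatest Fibonacci not exceeding it is 1597, leaving 457
457: greatest Fibonacci not exceeding it is 377, leaving 80
80: greatest Fibonacci not exceeding it is 55, leaving 25
25: greatest Fibonacci not exceeding it is 21, leaving 4
4: greatest Fibonacci not exceeding it is 3, leaving 1
1: greatest Fibonacci not exceeding it is 1, leaving 0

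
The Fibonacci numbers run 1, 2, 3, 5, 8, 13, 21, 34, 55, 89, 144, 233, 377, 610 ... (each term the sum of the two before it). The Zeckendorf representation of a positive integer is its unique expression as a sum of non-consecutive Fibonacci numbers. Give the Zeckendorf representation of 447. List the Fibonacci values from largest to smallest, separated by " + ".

377 + 55 + 13 + 2

447 − 377 = 70
70 − 55 = 15
15 − 13 = 2
2 − 2 = 0
So 447 = 377 + 55 + 13 + 2, with no two terms consecutive in the sequence.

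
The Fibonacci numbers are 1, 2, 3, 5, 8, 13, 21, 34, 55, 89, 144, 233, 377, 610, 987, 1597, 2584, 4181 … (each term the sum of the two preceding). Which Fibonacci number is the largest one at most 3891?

2584 ≤ 3891 < 4181, so the largest Fibonacci number not exceeding 3891 is 2584.

2584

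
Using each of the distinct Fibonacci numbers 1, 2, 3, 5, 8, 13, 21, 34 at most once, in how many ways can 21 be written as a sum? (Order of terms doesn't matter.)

4

Starting from the Zeckendorf form and repeatedly splitting a term F_k into F_{k−1} + F_{k−2} (when neither is already used) reaches every representation.
21 = 21 = 13+8 = 13+5+3 = 13+5+2+1 — 4 representations.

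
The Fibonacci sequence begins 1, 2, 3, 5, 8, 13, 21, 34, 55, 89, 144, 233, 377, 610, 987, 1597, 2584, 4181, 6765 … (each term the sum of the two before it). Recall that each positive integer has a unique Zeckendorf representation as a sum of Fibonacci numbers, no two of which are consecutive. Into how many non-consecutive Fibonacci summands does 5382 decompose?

Greedily peel off the largest Fibonacci term at each step:
4181 ≤ 5382 < 6765, so take 4181; remainder 1201
987 ≤ 1201 < 1597, so take 987; remainder 214
144 ≤ 214 < 233, so take 144; remainder 70
55 ≤ 70 < 89, so take 55; remainder 15
13 ≤ 15 < 21, so take 13; remainder 2
2 ≤ 2 < 3, so take 2; remainder 0
5382 = 4181 + 987 + 144 + 55 + 13 + 2, which has 6 terms.

6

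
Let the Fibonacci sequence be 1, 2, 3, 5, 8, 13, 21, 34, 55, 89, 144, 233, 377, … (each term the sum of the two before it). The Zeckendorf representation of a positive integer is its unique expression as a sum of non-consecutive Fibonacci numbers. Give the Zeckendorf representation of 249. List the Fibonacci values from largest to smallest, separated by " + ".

Repeatedly subtract the largest Fibonacci number that fits:
take 233 (≤ 249); 249 − 233 = 16
take 13 (≤ 16); 16 − 13 = 3
take 3 (≤ 3); 3 − 3 = 0
So 249 = 233 + 13 + 3, with no two terms consecutive in the sequence.

233 + 13 + 3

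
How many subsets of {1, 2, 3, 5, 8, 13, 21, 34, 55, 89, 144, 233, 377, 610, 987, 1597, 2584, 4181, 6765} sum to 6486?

6486 = 4181+1597+610+89+8+1 = 4181+1597+610+89+5+3+1 = 4181+1597+610+55+34+8+1 = 4181+1597+377+233+89+8+1 = … (32 more), for 36 in all.

36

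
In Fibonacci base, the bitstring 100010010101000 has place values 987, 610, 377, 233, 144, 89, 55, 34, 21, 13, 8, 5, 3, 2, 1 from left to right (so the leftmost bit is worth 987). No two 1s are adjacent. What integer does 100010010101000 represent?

Summing the place values of the 1 bits: 987 + 144 + 34 + 13 + 5 = 1183.

1183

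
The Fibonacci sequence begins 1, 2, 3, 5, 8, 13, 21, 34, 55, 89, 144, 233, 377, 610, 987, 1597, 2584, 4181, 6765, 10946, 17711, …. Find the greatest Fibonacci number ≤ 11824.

10946 ≤ 11824 < 17711, so the largest Fibonacci number not exceeding 11824 is 10946.

10946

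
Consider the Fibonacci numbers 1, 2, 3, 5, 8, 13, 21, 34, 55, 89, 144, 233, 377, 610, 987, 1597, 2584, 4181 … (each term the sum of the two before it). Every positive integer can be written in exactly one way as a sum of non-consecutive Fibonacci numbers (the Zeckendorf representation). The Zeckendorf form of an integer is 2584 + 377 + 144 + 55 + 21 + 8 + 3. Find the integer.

2584 + 377 + 144 + 55 + 21 + 8 + 3 = 3192.

3192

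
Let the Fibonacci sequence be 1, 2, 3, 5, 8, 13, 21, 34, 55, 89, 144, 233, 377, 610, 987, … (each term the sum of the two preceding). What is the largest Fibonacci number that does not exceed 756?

610 ≤ 756 < 987, so the largest Fibonacci number not exceeding 756 is 610.

610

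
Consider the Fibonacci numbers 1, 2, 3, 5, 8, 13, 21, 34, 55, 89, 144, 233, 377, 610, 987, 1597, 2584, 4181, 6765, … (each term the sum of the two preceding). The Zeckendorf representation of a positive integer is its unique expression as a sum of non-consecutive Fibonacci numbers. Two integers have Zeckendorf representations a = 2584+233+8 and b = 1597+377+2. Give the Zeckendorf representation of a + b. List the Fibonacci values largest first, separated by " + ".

4181 + 610 + 8 + 2

The two numbers are 2825 and 1976, so their sum is 4801.
Greedily peel off the largest Fibonacci term at each step:
4801: greatest Fibonacci not exceeding it is 4181, leaving 620
620: greatest Fibonacci not exceeding it is 610, leaving 10
10: greatest Fibonacci not exceeding it is 8, leaving 2
2: greatest Fibonacci not exceeding it is 2, leaving 0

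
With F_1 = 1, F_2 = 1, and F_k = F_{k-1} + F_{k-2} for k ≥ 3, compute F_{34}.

5702887

Iterating the recurrence up to F_{29} = 514229 and F_{28} = 317811:
F_{30} = F_{29} + F_{28} = 514229 + 317811 = 832040
F_{31} = F_{30} + F_{29} = 832040 + 514229 = 1346269
F_{32} = F_{31} + F_{30} = 1346269 + 832040 = 2178309
F_{33} = F_{32} + F_{31} = 2178309 + 1346269 = 3524578
F_{34} = F_{33} + F_{32} = 3524578 + 2178309 = 5702887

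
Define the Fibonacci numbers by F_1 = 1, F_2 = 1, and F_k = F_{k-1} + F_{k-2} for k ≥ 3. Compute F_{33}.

Iterating the recurrence up to F_{25} = 75025 and F_{24} = 46368:
F_{26} = F_{25} + F_{24} = 75025 + 46368 = 121393
F_{27} = F_{26} + F_{25} = 121393 + 75025 = 196418
F_{28} = F_{27} + F_{26} = 196418 + 121393 = 317811
F_{29} = F_{28} + F_{27} = 317811 + 196418 = 514229
F_{30} = F_{29} + F_{28} = 514229 + 317811 = 832040
F_{31} = F_{30} + F_{29} = 832040 + 514229 = 1346269
F_{32} = F_{31} + F_{30} = 1346269 + 832040 = 2178309
F_{33} = F_{32} + F_{31} = 2178309 + 1346269 = 3524578

3524578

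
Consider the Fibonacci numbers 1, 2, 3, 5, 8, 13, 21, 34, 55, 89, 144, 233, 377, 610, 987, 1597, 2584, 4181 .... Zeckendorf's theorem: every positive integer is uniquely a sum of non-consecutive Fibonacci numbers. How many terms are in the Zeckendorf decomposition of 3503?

Greedily peel off the largest Fibonacci term at each step:
subtract 2584 from 3503: 919 remains
subtract 610 from 919: 309 remains
subtract 233 from 309: 76 remains
subtract 55 from 76: 21 remains
subtract 21 from 21: 0 remains
3503 = 2584 + 610 + 233 + 55 + 21, which has 5 terms.

5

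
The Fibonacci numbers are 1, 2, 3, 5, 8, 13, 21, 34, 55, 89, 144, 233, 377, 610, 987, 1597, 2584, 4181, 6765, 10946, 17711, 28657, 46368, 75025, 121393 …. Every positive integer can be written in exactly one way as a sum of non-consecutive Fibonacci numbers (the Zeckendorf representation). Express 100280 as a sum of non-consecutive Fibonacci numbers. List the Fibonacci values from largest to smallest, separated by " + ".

Repeatedly subtract the largest Fibonacci number that fits:
subtract 75025 from 100280: 25255 remains
subtract 17711 from 25255: 7544 remains
subtract 6765 from 7544: 779 remains
subtract 610 from 779: 169 remains
subtract 144 from 169: 25 remains
subtract 21 from 25: 4 remains
subtract 3 from 4: 1 remains
subtract 1 from 1: 0 remains
So 100280 = 75025 + 17711 + 6765 + 610 + 144 + 21 + 3 + 1, with no two terms consecutive in the sequence.

75025 + 17711 + 6765 + 610 + 144 + 21 + 3 + 1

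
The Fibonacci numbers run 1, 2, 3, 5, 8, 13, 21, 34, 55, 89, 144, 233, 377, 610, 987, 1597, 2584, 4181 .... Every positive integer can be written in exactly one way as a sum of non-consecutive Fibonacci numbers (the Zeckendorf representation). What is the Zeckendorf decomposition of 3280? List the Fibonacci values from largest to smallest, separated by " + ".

2584 + 610 + 55 + 21 + 8 + 2

subtract 2584 from 3280: 696 remains
subtract 610 from 696: 86 remains
subtract 55 from 86: 31 remains
subtract 21 from 31: 10 remains
subtract 8 from 10: 2 remains
subtract 2 from 2: 0 remains
So 3280 = 2584 + 610 + 55 + 21 + 8 + 2, with no two terms consecutive in the sequence.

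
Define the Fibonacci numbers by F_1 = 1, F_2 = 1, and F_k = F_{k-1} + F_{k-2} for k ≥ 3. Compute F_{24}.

Iterating the recurrence up to F_{17} = 1597 and F_{16} = 987:
F_{18} = F_{17} + F_{16} = 1597 + 987 = 2584
F_{19} = F_{18} + F_{17} = 2584 + 1597 = 4181
F_{20} = F_{19} + F_{18} = 4181 + 2584 = 6765
F_{21} = F_{20} + F_{19} = 6765 + 4181 = 10946
F_{22} = F_{21} + F_{20} = 10946 + 6765 = 17711
F_{23} = F_{22} + F_{21} = 17711 + 10946 = 28657
F_{24} = F_{23} + F_{22} = 28657 + 17711 = 46368

46368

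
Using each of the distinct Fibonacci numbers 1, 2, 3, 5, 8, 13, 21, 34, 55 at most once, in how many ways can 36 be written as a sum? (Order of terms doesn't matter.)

Starting from the Zeckendorf form and repeatedly splitting a term F_k into F_{k−1} + F_{k−2} (when neither is already used) reaches every representation.
36 = 34+2 = 21+13+2 = 21+8+5+2 — 3 representations.

3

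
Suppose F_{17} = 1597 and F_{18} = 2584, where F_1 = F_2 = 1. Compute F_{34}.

By the doubling identity F_{2k} = F_k(2F_{k+1} − F_k): F_{34} = 1597·(2·2584 − 1597) = 1597·3571 = 5702887.

5702887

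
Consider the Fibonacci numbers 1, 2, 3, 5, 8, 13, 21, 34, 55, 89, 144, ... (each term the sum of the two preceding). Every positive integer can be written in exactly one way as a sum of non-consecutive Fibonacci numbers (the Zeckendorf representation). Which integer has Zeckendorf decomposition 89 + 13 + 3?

105

89 + 13 + 3 = 105.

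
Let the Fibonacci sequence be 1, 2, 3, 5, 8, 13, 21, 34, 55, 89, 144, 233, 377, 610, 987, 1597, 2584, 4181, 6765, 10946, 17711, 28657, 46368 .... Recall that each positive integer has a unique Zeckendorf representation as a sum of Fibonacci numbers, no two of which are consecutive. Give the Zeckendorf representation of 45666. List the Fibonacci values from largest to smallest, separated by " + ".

Greedily peel off the largest Fibonacci term at each step:
45666 − 28657 = 17009
17009 − 10946 = 6063
6063 − 4181 = 1882
1882 − 1597 = 285
285 − 233 = 52
52 − 34 = 18
18 − 13 = 5
5 − 5 = 0
So 45666 = 28657 + 10946 + 4181 + 1597 + 233 + 34 + 13 + 5, with no two terms consecutive in the sequence.

28657 + 10946 + 4181 + 1597 + 233 + 34 + 13 + 5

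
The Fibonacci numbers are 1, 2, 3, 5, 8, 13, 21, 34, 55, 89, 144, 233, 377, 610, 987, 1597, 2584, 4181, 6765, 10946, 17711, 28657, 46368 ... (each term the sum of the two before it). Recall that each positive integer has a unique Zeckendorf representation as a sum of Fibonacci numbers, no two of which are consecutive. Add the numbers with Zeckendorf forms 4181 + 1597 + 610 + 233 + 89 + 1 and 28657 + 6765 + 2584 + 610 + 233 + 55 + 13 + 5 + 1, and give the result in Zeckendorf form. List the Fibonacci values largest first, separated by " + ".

The two numbers are 6711 and 38923, so their sum is 45634.
take 28657 (≤ 45634); 45634 − 28657 = 16977
take 10946 (≤ 16977); 16977 − 10946 = 6031
take 4181 (≤ 6031); 6031 − 4181 = 1850
take 1597 (≤ 1850); 1850 − 1597 = 253
take 233 (≤ 253); 253 − 233 = 20
take 13 (≤ 20); 20 − 13 = 7
take 5 (≤ 7); 7 − 5 = 2
take 2 (≤ 2); 2 − 2 = 0

28657 + 10946 + 4181 + 1597 + 233 + 13 + 5 + 2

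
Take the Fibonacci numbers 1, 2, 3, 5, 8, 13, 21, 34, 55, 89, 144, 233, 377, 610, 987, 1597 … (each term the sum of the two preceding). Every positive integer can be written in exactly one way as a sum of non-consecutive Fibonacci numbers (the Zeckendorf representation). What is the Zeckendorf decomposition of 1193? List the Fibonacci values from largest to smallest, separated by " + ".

987 + 144 + 55 + 5 + 2

1193: greatest Fibonacci not exceeding it is 987, leaving 206
206: greatest Fibonacci not exceeding it is 144, leaving 62
62: greatest Fibonacci not exceeding it is 55, leaving 7
7: greatest Fibonacci not exceeding it is 5, leaving 2
2: greatest Fibonacci not exceeding it is 2, leaving 0
So 1193 = 987 + 144 + 55 + 5 + 2, with no two terms consecutive in the sequence.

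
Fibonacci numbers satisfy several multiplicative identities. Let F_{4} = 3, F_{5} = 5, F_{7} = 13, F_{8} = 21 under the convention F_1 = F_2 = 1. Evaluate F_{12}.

144

By the addition formula F_{m+n} = F_m F_{n+1} + F_{m−1} F_n with m=5, n=7: F_{12} = 5·21 + 3·13 = 105 + 39 = 144.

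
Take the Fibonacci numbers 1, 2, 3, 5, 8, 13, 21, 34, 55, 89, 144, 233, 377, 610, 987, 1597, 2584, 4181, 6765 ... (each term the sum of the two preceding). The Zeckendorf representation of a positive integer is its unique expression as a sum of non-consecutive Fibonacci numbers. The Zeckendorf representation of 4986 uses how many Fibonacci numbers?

7

subtract 4181 from 4986: 805 remains
subtract 610 from 805: 195 remains
subtract 144 from 195: 51 remains
subtract 34 from 51: 17 remains
subtract 13 from 17: 4 remains
subtract 3 from 4: 1 remains
subtract 1 from 1: 0 remains
4986 = 4181 + 610 + 144 + 34 + 13 + 3 + 1, which has 7 terms.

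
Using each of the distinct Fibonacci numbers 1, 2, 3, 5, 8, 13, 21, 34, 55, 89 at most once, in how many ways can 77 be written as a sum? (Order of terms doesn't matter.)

5

Starting from the Zeckendorf form and repeatedly splitting a term F_k into F_{k−1} + F_{k−2} (when neither is already used) reaches every representation.
77 = 55+21+1 = 55+13+8+1 = 55+13+5+3+1 = 34+21+13+8+1 = 34+21+13+5+3+1 — 5 representations.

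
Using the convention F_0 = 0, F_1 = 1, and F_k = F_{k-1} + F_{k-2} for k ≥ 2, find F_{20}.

6765

Iterating the recurrence up to F_{13} = 233 and F_{12} = 144:
F_{14} = F_{13} + F_{12} = 233 + 144 = 377
F_{15} = F_{14} + F_{13} = 377 + 233 = 610
F_{16} = F_{15} + F_{14} = 610 + 377 = 987
F_{17} = F_{16} + F_{15} = 987 + 610 = 1597
F_{18} = F_{17} + F_{16} = 1597 + 987 = 2584
F_{19} = F_{18} + F_{17} = 2584 + 1597 = 4181
F_{20} = F_{19} + F_{18} = 4181 + 2584 = 6765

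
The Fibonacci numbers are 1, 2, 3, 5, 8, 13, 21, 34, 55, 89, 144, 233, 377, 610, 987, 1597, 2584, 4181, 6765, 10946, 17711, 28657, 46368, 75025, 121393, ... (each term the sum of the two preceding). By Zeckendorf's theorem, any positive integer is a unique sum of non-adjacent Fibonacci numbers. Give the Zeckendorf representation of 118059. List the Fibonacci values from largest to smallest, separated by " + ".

75025 + 28657 + 10946 + 2584 + 610 + 233 + 3 + 1

Repeatedly subtract the largest Fibonacci number that fits:
take 75025 (≤ 118059); 118059 − 75025 = 43034
take 28657 (≤ 43034); 43034 − 28657 = 14377
take 10946 (≤ 14377); 14377 − 10946 = 3431
take 2584 (≤ 3431); 3431 − 2584 = 847
take 610 (≤ 847); 847 − 610 = 237
take 233 (≤ 237); 237 − 233 = 4
take 3 (≤ 4); 4 − 3 = 1
take 1 (≤ 1); 1 − 1 = 0
So 118059 = 75025 + 28657 + 10946 + 2584 + 610 + 233 + 3 + 1, with no two terms consecutive in the sequence.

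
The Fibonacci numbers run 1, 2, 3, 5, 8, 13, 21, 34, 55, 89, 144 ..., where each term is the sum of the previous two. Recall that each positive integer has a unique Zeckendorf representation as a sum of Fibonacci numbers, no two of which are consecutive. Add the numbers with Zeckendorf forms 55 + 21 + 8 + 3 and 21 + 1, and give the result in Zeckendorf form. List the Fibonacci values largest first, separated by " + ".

The two numbers are 87 and 22, so their sum is 109.
Repeatedly subtract the largest Fibonacci number that fits:
largest Fibonacci ≤ 109 is 89; 109 − 89 = 20
largest Fibonacci ≤ 20 is 13; 20 − 13 = 7
largest Fibonacci ≤ 7 is 5; 7 − 5 = 2
largest Fibonacci ≤ 2 is 2; 2 − 2 = 0

89 + 13 + 5 + 2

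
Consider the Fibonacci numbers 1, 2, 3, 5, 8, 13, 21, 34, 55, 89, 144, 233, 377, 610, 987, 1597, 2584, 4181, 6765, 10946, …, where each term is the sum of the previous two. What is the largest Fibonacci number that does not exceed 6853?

6765 ≤ 6853 < 10946, so the largest Fibonacci number not exceeding 6853 is 6765.

6765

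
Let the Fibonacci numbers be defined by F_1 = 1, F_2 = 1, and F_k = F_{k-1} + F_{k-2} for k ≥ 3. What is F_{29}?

Iterating the recurrence up to F_{21} = 10946 and F_{20} = 6765:
F_{22} = F_{21} + F_{20} = 10946 + 6765 = 17711
F_{23} = F_{22} + F_{21} = 17711 + 10946 = 28657
F_{24} = F_{23} + F_{22} = 28657 + 17711 = 46368
F_{25} = F_{24} + F_{23} = 46368 + 28657 = 75025
F_{26} = F_{25} + F_{24} = 75025 + 46368 = 121393
F_{27} = F_{26} + F_{25} = 121393 + 75025 = 196418
F_{28} = F_{27} + F_{26} = 196418 + 121393 = 317811
F_{29} = F_{28} + F_{27} = 317811 + 196418 = 514229

514229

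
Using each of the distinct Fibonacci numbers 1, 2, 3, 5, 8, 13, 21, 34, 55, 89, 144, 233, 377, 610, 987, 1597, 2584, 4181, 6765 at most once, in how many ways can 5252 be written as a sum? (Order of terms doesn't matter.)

Starting from the Zeckendorf form and repeatedly splitting a term F_k into F_{k−1} + F_{k−2} (when neither is already used) reaches every representation.
5252 = 4181+987+55+21+8 = 4181+987+55+21+5+3 = 4181+610+377+55+21+8 = … (43 more), for 46 in all.

46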